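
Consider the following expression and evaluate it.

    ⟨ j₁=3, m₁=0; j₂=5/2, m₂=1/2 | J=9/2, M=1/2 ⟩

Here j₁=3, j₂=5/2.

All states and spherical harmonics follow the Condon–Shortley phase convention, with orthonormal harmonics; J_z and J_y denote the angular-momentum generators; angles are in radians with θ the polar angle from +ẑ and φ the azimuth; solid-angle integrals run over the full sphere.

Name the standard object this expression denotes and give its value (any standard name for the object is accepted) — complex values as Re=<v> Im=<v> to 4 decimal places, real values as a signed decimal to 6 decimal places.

Clebsch–Gordan coefficient, −√(10/231) ≈ -0.208063

This is a Clebsch–Gordan (vector-coupling) coefficient.
√[10·1!5!4!/11! · 3!3!3!2!5!4!] = √(69120/77)
  +(−1)^0/∏(0,1,3,3,2,1)! = 1/72  (running 1/72)
  +(−1)^1/∏(1,0,2,2,3,2)! = -1/48  (running -1/144)
⟨..|..⟩ = √(69120/77)·(-1/144) = -0.208063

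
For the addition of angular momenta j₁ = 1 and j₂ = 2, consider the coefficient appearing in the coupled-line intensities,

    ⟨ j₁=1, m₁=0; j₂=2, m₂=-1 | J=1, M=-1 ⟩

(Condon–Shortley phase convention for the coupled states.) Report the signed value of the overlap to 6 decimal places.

√[3·2!0!2!/5! · 1!1!1!3!0!2!] = √(6/5)
  +(−1)^1/∏(1,1,0,0,0,2)! = -1/2  (running -1/2)
⟨..|..⟩ = √(6/5)·(-1/2) = -0.547723

-0.547723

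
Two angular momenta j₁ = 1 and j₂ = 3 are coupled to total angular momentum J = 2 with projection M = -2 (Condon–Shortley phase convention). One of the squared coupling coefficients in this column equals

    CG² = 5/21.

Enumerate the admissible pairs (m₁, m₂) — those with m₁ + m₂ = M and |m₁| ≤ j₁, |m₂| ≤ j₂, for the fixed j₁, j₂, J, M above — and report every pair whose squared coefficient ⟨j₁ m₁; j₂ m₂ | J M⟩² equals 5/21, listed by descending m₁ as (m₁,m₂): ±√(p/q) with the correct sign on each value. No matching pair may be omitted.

Admissible pairs with m₁+m₂ = M = -2: (-1,-1), (0,-2), (1,-3)
  (m₁,m₂)=(1,-3): CG² = 5/7, CG = +√(5/7)
  (m₁,m₂)=(0,-2): CG² = 5/21, CG = −√(5/21)   ← matches the target
  (m₁,m₂)=(-1,-1): CG² = 1/21, CG = +√(1/21)
Pairs with CG² = 5/21: (0,-2): −√(5/21)

(0,-2): −√(5/21)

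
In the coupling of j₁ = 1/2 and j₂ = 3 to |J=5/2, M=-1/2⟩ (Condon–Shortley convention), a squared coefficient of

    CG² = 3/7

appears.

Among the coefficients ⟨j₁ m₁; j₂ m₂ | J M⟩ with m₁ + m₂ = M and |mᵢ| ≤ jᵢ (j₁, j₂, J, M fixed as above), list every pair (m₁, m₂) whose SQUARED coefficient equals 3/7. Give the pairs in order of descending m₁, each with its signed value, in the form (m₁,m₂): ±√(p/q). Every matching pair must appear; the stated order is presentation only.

Admissible pairs with m₁+m₂ = M = -1/2: (-1/2,0), (1/2,-1)
  (m₁,m₂)=(1/2,-1): CG² = 4/7, CG = +√(4/7)
  (m₁,m₂)=(-1/2,0): CG² = 3/7, CG = −√(3/7)   ← matches the target
Pairs with CG² = 3/7: (-1/2,0): −√(3/7)

(-1/2,0): −√(3/7)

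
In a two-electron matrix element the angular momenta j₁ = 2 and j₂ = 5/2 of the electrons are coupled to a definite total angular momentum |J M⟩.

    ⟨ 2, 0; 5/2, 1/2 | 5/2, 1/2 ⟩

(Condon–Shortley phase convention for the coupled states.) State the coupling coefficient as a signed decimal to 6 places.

−√(8/35) = -0.478091

j₁+j₂−J=2  J+j₁−j₂=2  J−j₁+j₂=3  j₁+j₂+J+1=8
(j₁±m₁, j₂±m₂, J±M) = (2,2,3,2,3,2)
P² = 72/35
sum k=0..2:
  [0] +1/24 = 1/24
  [1] −1/2 = -1/2
  [2] +1/8 = 1/8
S = -1/3
C² = P²·S² = 8/35 ; C = -0.478091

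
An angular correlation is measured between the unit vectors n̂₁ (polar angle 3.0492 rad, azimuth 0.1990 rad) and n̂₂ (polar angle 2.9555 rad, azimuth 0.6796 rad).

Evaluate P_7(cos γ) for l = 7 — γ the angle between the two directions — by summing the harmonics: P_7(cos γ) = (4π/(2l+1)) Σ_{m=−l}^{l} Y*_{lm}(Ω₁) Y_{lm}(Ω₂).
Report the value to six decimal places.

0.830448

Term-by-term m-sum for l=7 (normalisation 4π/15 = 0.837758):
  m=-7: Y*=(0.000000, 0.000000)  Y=(0.000000, 0.000004)  product (-0.000000, 0.000000)
  m=-6: Y*=(-0.000000, -0.000001)  Y=(0.000044, -0.000059)  product (-0.000000, -0.000000)
  m=-5: Y*=(0.000016, 0.000024)  Y=(-0.000889, 0.000233)  product (-0.000000, -0.000000)
  m=-4: Y*=(-0.000366, -0.000374)  Y=(0.007363, 0.003316)  product (-0.000001, -0.000004)
  m=-3: Y*=(0.005615, 0.003817)  Y=(-0.022960, -0.045425)  product (0.000044, -0.000343)
  m=-2: Y*=(-0.056860, -0.023906)  Y=(-0.046587, 0.216871)  product (0.007833, -0.011218)
  m=-1: Y*=(0.348803, 0.070343)  Y=(0.460742, -0.372280)  product (0.186895, -0.097442)
  m=+0: Y*=(-0.965783, -0.000000)  Y=(-0.623049, 0.000000)  product (0.601731, 0.000000)
  m=+1: Y*=(-0.348803, 0.070343)  Y=(-0.460742, -0.372280)  product (0.186895, 0.097442)
  m=+2: Y*=(-0.056860, 0.023906)  Y=(-0.046587, -0.216871)  product (0.007833, 0.011218)
  m=+3: Y*=(-0.005615, 0.003817)  Y=(0.022960, -0.045425)  product (0.000044, 0.000343)
  m=+4: Y*=(-0.000366, 0.000374)  Y=(0.007363, -0.003316)  product (-0.000001, 0.000004)
  m=+5: Y*=(-0.000016, 0.000024)  Y=(0.000889, 0.000233)  product (-0.000000, 0.000000)
  m=+6: Y*=(-0.000000, 0.000001)  Y=(0.000044, 0.000059)  product (-0.000000, 0.000000)
  m=+7: Y*=(-0.000000, 0.000000)  Y=(-0.000000, 0.000004)  product (-0.000000, -0.000000)
Accumulated sum (0.991274, 0.000000); after 4π/(2l+1) scaling, (0.830448, 0.000000) ⇒ P_7 = 0.830448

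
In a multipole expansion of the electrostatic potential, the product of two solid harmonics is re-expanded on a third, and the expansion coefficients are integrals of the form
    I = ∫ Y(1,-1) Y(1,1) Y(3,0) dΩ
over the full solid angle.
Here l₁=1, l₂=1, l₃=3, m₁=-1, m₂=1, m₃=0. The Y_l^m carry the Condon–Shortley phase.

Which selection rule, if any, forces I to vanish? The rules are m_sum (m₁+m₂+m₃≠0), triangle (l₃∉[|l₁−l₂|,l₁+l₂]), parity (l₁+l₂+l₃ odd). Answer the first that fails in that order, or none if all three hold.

triangle

m₁+m₂+m₃ = -1 + 1 + 0 = 0  ✓
triangle: need |l₁−l₂| ≤ l₃ ≤ l₁+l₂ = [0,2]; l₃=3 is outside  ✗
parity: l₁+l₂+l₃ = 5 is odd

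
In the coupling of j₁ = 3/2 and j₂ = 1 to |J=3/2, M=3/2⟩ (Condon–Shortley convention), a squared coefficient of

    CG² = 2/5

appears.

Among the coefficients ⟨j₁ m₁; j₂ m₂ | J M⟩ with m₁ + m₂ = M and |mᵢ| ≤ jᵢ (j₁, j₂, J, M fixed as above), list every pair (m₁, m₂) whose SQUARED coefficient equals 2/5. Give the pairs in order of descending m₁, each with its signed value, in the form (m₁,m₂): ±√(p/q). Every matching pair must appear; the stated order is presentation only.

Admissible pairs with m₁+m₂ = M = 3/2: (1/2,1), (3/2,0)
  (m₁,m₂)=(3/2,0): CG² = 3/5, CG = +√(3/5)
  (m₁,m₂)=(1/2,1): CG² = 2/5, CG = −√(2/5)   ← matches the target
Pairs with CG² = 2/5: (1/2,1): −√(2/5)

(1/2,1): −√(2/5)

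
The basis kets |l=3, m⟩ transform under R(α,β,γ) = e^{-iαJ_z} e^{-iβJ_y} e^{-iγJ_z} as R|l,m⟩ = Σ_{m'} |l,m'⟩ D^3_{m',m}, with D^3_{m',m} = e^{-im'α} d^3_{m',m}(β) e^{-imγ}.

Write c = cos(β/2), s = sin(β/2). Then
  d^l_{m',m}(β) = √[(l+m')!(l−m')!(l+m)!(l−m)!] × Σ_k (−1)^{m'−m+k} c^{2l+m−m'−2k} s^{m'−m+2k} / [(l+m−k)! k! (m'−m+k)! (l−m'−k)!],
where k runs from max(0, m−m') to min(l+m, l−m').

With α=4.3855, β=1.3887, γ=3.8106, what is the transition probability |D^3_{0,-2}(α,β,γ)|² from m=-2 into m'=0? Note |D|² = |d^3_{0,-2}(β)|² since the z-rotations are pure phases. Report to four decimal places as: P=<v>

Split into d^3_{0,-2}(β=1.3887) × two z-phases.
With c≡cos(β/2)=0.768470 and s≡sin(β/2)=0.639886, N=[6·6·1·120]^{1/2}=65.726707
Admissible k: 0..1 (factorial args all ≥0)
  k=0: (−1)^2·65.7267/(12)·0.7685^4·0.6399^2 = +0.782120
  k=1: (−1)^3·65.7267/(12)·0.7685^2·0.6399^4 = -0.542282
d^3_{0,-2}(1.3887) = +0.782120 -0.542282 = +0.239838
|D^3_{0,-2}|² = |d^3_{0,-2}(β)|² = (+0.239838)² = 0.057522 (the z-rotation phases have unit modulus)

P=0.0575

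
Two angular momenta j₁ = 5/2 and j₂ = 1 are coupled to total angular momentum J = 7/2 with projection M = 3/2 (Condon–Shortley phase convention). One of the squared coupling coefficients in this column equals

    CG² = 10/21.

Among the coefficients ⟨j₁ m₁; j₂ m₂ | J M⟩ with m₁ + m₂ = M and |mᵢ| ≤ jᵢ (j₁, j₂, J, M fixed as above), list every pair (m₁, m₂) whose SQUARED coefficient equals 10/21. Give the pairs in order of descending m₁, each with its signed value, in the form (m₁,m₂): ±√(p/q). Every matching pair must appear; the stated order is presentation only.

Admissible pairs with m₁+m₂ = M = 3/2: (1/2,1), (3/2,0), (5/2,-1)
  (m₁,m₂)=(5/2,-1): CG² = 1/21, CG = +√(1/21)
  (m₁,m₂)=(3/2,0): CG² = 10/21, CG = +√(10/21)   ← matches the target
  (m₁,m₂)=(1/2,1): CG² = 10/21, CG = +√(10/21)   ← matches the target
Pairs with CG² = 10/21: (3/2,0): +√(10/21); (1/2,1): +√(10/21)

(3/2,0): +√(10/21); (1/2,1): +√(10/21)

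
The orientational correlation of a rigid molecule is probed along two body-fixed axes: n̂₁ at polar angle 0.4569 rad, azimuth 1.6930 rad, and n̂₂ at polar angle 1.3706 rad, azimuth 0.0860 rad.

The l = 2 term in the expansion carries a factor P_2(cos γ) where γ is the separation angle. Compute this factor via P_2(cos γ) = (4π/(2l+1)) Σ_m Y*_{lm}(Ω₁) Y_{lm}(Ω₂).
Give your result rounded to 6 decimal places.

-0.460237

Term-by-term m-sum for l=2 (normalisation 4π/5 = 2.513274):
  m=-2: (-0.072946, -0.018192) × (0.365524, -0.063498) = (-0.027819, -0.002018)  (running Σ = (-0.027819, -0.002018))
  m=-1: (-0.037285, 0.303583) × (0.150006, -0.012932) = (-0.001667, 0.046021)  (running Σ = (-0.029486, 0.044003))
  m=0: (0.446630, -0.000000) × (-0.277974, 0.000000) = (-0.124152, 0.000000)  (running Σ = (-0.153637, 0.044003))
  m=1: (0.037285, 0.303583) × (-0.150006, -0.012932) = (-0.001667, -0.046021)  (running Σ = (-0.155304, -0.002018))
  m=2: (-0.072946, 0.018192) × (0.365524, 0.063498) = (-0.027819, 0.002018)  (running Σ = (-0.183123, -0.000000))
Σ over m = (-0.183123, -0.000000); ×(4π/5) → (-0.460237, -0.000000). Real part: -0.460237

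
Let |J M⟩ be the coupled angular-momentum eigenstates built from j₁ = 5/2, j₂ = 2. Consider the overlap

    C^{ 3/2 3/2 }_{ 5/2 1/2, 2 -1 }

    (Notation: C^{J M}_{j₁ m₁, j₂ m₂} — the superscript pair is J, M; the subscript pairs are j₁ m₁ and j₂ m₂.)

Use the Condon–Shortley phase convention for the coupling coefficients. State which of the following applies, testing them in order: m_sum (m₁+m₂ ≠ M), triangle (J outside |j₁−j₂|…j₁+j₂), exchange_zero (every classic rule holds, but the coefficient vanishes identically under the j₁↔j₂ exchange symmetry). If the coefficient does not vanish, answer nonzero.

m_sum

m-sum: m₁+m₂ = 1/2+(-1) = -1/2, M = 3/2  ✗ ⇒ coefficient is 0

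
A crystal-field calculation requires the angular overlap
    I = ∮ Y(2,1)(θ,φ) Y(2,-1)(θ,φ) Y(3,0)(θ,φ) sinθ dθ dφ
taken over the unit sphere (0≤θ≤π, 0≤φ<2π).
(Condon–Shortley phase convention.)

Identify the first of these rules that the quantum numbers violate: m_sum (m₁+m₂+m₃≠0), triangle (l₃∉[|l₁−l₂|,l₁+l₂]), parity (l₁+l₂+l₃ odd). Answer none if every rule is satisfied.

azimuthal sum: 1 − 1 + 0 = 0  ✓
0 ≤ 3 ≤ 4 (triangle on l)  ✓
L = 2 + 2 + 3 = 7 (odd)  ✗

parity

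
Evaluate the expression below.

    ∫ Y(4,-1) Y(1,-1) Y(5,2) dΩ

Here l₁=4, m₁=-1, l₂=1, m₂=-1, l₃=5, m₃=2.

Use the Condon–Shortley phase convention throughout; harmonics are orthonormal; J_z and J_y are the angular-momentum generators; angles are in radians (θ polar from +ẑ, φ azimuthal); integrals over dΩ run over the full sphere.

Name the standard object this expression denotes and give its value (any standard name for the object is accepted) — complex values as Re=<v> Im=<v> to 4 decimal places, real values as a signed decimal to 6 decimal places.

Gaunt coefficient, +0.225034

This is a Gaunt coefficient — the integral of a triple product of spherical harmonics over the sphere.
m-sum 0 ✓  L=10 even ✓  3≤5≤5 ✓
Π(2lᵢ+1) = 9×3×11 = 297
triangle coeff Δ(4,1,5) = 1/495
Σ_t [0,0]: t=0:+1/576 = 1/576
(3j)²=5/99 [(4 1 5; 0 0 0)], sign=-1
Σ_t [0,0]: t=0:+1/1440 = 1/1440
(3j)²=7/165 [(4 1 5; -1 -1 2)], sign=-1
⇒ 4πI² = 7/11
I = (+1)√(7/11/(4π)) = 0.22503380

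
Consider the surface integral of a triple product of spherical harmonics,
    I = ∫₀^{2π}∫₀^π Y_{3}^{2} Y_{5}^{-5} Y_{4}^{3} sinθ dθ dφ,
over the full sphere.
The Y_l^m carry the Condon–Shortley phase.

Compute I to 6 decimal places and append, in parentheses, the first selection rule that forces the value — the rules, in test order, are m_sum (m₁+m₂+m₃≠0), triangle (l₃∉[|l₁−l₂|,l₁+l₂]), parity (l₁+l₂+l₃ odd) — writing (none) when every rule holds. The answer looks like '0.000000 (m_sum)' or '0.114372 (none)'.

-0.212007 (none)

m-sum 0 ✓  L=12 even ✓  2≤4≤8 ✓
Π(2lᵢ+1) = 7×11×9 = 693
triangle coeff Δ(3,5,4) = 1/180180
Σ_t [1,3]: t=1:−1/576 t=2:+1/144 t=3:−1/576 = 1/288
(3j)²=20/1001 [(3 5 4; 0 0 0)], sign=+1
Σ_t [0,0]: t=0:+1/17280 = 1/17280
(3j)²=35/858 [(3 5 4; 2 -5 3)], sign=-1
⇒ 4πI² = 1050/1859
I = (-1)√(1050/1859/(4π)) = -0.21200691
No selection rule forces the value: the integral is nonzero (none).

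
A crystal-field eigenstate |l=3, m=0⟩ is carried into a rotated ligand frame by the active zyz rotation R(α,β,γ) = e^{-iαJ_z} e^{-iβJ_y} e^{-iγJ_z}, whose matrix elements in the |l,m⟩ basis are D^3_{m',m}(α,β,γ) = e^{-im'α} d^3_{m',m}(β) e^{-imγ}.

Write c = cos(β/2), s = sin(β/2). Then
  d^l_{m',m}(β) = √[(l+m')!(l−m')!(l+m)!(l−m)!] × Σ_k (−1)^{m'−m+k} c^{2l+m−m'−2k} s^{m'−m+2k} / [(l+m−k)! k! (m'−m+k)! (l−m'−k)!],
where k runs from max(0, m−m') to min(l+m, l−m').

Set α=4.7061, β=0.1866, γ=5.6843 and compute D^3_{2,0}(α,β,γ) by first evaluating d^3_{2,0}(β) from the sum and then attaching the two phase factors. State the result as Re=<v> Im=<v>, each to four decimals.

Re=-0.0463 Im=-0.0006

Split into d^3_{2,0}(β=0.1866) × two z-phases.
c=cos(0.186600/2)=0.995651, s=sin(0.186600/2)=0.093165; N=√[120·1·6·6]=65.726707
Admissible k: 0..1 (factorial args all ≥0)
  k=0: (−1)^2·65.7267/(12)·0.9957^4·0.0932^2 = +0.046719
  k=1: (−1)^3·65.7267/(12)·0.9957^2·0.0932^4 = -0.000409
d^3_{2,0}(0.1866) = +0.046719 -0.000409 = +0.046310
Attach z-rotation phases: D = e^{-i(2)(4.7061)}·(+0.046310)·e^{-i(0)(5.6843)} = -0.046306-0.000582i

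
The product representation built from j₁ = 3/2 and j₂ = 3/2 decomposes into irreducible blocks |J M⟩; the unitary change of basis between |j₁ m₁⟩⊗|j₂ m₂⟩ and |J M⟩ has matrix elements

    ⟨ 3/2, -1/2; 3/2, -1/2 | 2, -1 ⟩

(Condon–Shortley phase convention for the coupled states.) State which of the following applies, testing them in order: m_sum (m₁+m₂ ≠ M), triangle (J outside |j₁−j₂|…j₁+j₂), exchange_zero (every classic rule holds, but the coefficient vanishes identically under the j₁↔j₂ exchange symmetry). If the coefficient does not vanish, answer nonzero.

m-sum: m₁+m₂ = -1/2+(-1/2) = -1, M = -1  ✓
triangle: |j₁−j₂| = 0 ≤ J = 2 ≤ j₁+j₂ = 3  ✓
exchange: j₁=j₂ and m₁=m₂, and (−1)^(j₁+j₂−J) = (−1)^1 = −1 forces ⟨j₁m₁;j₂m₂|JM⟩ = −⟨j₂m₂;j₁m₁|JM⟩ = −⟨j₁m₁;j₂m₂|JM⟩ ⇒ the coefficient vanishes identically
Racah sum check: Σ_k collapses to 0 ⇒ CG = 0

exchange_zero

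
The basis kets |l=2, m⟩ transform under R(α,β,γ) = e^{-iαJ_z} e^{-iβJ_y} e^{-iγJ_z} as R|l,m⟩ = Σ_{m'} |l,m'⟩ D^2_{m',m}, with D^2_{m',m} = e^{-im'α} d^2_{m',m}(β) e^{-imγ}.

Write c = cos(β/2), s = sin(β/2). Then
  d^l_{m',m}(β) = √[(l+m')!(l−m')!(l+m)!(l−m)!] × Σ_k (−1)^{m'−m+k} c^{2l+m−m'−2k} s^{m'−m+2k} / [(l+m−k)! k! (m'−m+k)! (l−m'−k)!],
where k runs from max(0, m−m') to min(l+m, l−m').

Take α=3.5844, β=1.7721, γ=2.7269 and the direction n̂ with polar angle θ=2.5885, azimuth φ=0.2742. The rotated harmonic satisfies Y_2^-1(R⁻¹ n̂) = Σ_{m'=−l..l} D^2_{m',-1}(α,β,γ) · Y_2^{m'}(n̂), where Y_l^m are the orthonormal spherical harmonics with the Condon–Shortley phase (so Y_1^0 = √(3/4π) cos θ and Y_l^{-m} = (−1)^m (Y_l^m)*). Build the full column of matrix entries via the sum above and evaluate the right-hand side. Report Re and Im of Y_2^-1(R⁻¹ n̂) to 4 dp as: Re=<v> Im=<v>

Re=0.2143 Im=-0.1194

Need the full column D^2_{m',-1} for m'=−2..2 at α=3.5844, β=1.7721, γ=2.7269.
cos(β/2)=0.632477, sin(β/2)=0.774580
d^2_{-2,-1}: single k=1 term ⇒ +0.391949;  D = -0.349285-0.177830i
d^2_{-1,-1}: k∈[0..1] ⇒ +0.160021 -0.720016 = -0.559995;  D = -0.559773-0.015742i
d^2_{0,-1}: k∈[0..1] ⇒ -0.480037 +0.719976 = +0.239939;  D = -0.219602+0.096673i
d^2_{1,-1}: k∈[0..1] ⇒ +0.720016 -0.359968 = +0.360048;  D = +0.235590-0.272271i
d^2_{2,-1}: single k=0 term ⇒ -0.587858;  D = +0.157077-0.566484i
Y_2^{m'}(θ=2.5885,φ=0.2742) and Σ D·Y over m':
  (-0.3493-0.1778i)·(+0.0910-0.0556i)  (-0.5598-0.0157i)·(-0.3324+0.0935i)  (-0.2196+0.0967i)·(+0.3697+0.0000i)  (+0.2356-0.2723i)·(+0.3324+0.0935i)  (+0.1571-0.5665i)·(+0.0910+0.0556i)
Y_2^-1(R⁻¹ n̂) = +0.214264-0.119421i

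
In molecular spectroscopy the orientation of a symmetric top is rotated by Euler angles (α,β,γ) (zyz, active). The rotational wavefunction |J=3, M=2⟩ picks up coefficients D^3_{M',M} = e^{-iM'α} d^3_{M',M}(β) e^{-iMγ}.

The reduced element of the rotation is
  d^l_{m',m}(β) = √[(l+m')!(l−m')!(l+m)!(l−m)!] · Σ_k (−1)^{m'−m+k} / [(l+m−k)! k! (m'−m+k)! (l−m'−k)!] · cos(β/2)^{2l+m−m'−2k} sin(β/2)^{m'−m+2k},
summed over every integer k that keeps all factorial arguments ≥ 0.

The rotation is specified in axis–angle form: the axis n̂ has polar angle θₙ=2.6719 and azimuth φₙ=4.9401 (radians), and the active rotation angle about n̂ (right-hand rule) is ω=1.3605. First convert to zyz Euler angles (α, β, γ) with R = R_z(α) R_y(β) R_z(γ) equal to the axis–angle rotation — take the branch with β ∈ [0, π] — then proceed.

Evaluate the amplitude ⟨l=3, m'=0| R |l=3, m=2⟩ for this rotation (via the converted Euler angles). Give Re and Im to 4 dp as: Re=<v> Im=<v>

Axis–angle → zyz. n̂ = (sinθₙcosφₙ, sinθₙsinφₙ, cosθₙ) = (+0.102176, -0.440928, -0.891707), ω = 1.3605.
R = I cosω + sinω [n̂]ₓ + (1−cosω) n̂n̂ᵀ gives
  R = [+0.217010, +0.836415, -0.503306; -0.907710, +0.362583, +0.211178; +0.359122, +0.411028, +0.837906]
β = atan2(√(R₁₃²+R₂₃²), R₃₃) = 0.577361; α = atan2(R₂₃, R₁₃) mod 2π = 2.744321; γ = atan2(R₃₂, −R₃₁) mod 2π = 2.288899
First d^3_{0,2}(β=0.5774), then the phase factors e^{-i(0)α} and e^{-i(2)γ}:
With c≡cos(β/2)=0.958620 and s≡sin(β/2)=0.284687, N=[6·6·120·1]^{1/2}=65.726707
k: max(0,(2)−(0))=2 … min(3+(2),3−(0))=3
  k=2: (−1)^0·65.7267/(12)·0.9586^4·0.2847^2 = +0.374873
  k=3: (−1)^1·65.7267/(12)·0.9586^2·0.2847^4 = -0.033062
d^3_{0,2}(0.5774) = +0.374873 -0.033062 = +0.341811
Phases: e^{-i·(0)·2.7443}=+1.000000+0.000000i, e^{-i·(2)·2.2889}=-0.134185+0.990956i ⇒ D=-0.045866+0.338720i

Re=-0.0459 Im=0.3387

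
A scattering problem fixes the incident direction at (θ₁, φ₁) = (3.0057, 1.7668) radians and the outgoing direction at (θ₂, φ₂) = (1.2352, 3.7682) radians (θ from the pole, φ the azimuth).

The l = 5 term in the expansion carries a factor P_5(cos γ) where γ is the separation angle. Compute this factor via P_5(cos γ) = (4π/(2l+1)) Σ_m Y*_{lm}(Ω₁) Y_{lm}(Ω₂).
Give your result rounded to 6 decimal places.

Summing Y*_{l m}(θ₁,φ₁)·Y_{l m}(θ₂,φ₂) over m ∈ [−5, 5]; prefactor 4π/(2·5+1) = 1.142397:
  term(m=-5) = (-0.000006, 0.000004)   from Y*(Ω₁)=(-0.000018, 0.000012), Y(Ω₂)=(0.348320, 0.002980)
  term(m=-4) = (0.000028, 0.000186)   from Y*(Ω₁)=(-0.000347, -0.000346), Y(Ω₂)=(-0.309272, -0.227950)
  term(m=-3) = (-0.000045, -0.000013)   from Y*(Ω₁)=(0.003738, -0.005607), Y(Ω₂)=(-0.002113, -0.006620)
  term(m=-2) = (-0.013110, 0.015265)   from Y*(Ω₁)=(0.055393, 0.022899), Y(Ω₂)=(-0.104828, 0.318909)
  term(m=-1) = (0.011139, 0.024249)   from Y*(Ω₁)=(-0.063319, 0.318904), Y(Ω₂)=(0.066483, -0.048129)
  term(m=+0) = (-0.254334, -0.000000)   from Y*(Ω₁)=(-0.810344, -0.000000), Y(Ω₂)=(0.313860, 0.000000)
  term(m=+1) = (0.011139, -0.024249)   from Y*(Ω₁)=(0.063319, 0.318904), Y(Ω₂)=(-0.066483, -0.048129)
  term(m=+2) = (-0.013110, -0.015265)   from Y*(Ω₁)=(0.055393, -0.022899), Y(Ω₂)=(-0.104828, -0.318909)
  term(m=+3) = (-0.000045, 0.000013)   from Y*(Ω₁)=(-0.003738, -0.005607), Y(Ω₂)=(0.002113, -0.006620)
  term(m=+4) = (0.000028, -0.000186)   from Y*(Ω₁)=(-0.000347, 0.000346), Y(Ω₂)=(-0.309272, 0.227950)
  term(m=+5) = (-0.000006, -0.000004)   from Y*(Ω₁)=(0.000018, 0.000012), Y(Ω₂)=(-0.348320, 0.002980)
Accumulated sum (-0.258321, -0.000000); after 4π/(2l+1) scaling, (-0.295105, -0.000000) ⇒ P_5 = -0.295105

-0.295105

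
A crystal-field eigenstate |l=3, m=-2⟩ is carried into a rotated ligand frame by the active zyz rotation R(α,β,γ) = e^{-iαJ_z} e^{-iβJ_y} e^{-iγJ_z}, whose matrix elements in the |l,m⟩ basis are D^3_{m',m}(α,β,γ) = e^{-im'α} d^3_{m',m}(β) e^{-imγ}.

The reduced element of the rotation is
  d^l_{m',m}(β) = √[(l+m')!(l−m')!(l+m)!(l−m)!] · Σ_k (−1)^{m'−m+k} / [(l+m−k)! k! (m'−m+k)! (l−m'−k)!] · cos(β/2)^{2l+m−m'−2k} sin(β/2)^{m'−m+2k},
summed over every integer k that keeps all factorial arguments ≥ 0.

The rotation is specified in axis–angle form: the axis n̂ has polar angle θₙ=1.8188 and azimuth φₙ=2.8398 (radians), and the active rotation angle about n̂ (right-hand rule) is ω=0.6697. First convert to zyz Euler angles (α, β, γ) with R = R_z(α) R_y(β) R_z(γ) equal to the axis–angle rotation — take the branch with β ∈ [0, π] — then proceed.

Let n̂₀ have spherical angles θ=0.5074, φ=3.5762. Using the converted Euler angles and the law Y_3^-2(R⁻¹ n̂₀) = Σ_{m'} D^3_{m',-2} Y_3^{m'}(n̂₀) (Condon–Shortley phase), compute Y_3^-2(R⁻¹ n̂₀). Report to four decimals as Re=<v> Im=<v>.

Re=-0.1343 Im=-0.3534

Axis–angle → zyz. n̂ = (sinθₙcosφₙ, sinθₙsinφₙ, cosθₙ) = (-0.925592, +0.288138, -0.245469), ω = 0.6697.
R = I cosω + sinω [n̂]ₓ + (1−cosω) n̂n̂ᵀ gives
  R = [+0.969053, +0.094770, +0.227936; -0.209980, +0.801940, +0.559285; -0.129788, -0.589839, +0.797023]
β = atan2(√(R₁₃²+R₂₃²), R₃₃) = 0.648447; α = atan2(R₂₃, R₁₃) mod 2π = 1.183799; γ = atan2(R₃₂, −R₃₁) mod 2π = 4.928977
Need the full column D^3_{m',-2} for m'=−3..3 at α=1.1838, β=0.6484, γ=4.9290.
cos(β/2)=0.947898, sin(β/2)=0.318573
d^3_{-3,-2}: single k=1 term ⇒ +0.597164;  D = +0.397258+0.445859i
d^3_{-2,-2}: k∈[0..1] ⇒ +0.725388 -0.409671 = +0.315718;  D = +0.297558-0.105532i
d^3_{-1,-2}: k∈[0..1] ⇒ -0.770935 +0.174157 = -0.596778;  D = -0.027548+0.596141i
d^3_{0,-2}: k∈[0..1] ⇒ +0.448772 -0.050690 = +0.398082;  D = -0.361314-0.167097i
d^3_{1,-2}: k∈[0..1] ⇒ -0.174157 +0.009836 = -0.164322;  D = +0.120163-0.112083i
d^3_{2,-2}: k∈[0..1] ⇒ +0.046273 -0.001045 = +0.045228;  D = +0.016086+0.042271i
d^3_{3,-2}: single k=0 term ⇒ -0.007619;  D = -0.007617-0.000178i
Y_3^{m'}(θ=0.5074,φ=3.5762) and Σ D·Y over m':
  (+0.3973+0.4459i)·(-0.0126+0.0462i)  (+0.2976-0.1055i)·(+0.1361-0.1611i)  (-0.0275+0.5961i)·(-0.4016+0.1864i)  (-0.3613-0.1671i)·(+0.2673+0.0000i)  (+0.1202-0.1121i)·(+0.4016+0.1864i)  (+0.0161+0.0423i)·(+0.1361+0.1611i)  (-0.0076-0.0002i)·(+0.0126+0.0462i)
Y_3^-2(R⁻¹ n̂) = -0.134299-0.353411i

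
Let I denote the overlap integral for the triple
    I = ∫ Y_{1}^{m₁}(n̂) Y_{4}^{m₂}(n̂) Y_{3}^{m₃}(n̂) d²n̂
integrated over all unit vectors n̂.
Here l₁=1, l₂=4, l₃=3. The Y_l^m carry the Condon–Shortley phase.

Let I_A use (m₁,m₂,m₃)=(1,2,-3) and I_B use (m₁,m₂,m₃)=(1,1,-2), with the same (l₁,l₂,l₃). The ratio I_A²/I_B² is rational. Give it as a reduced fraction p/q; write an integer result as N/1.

Shared (l₁,l₂,l₃)=(1,4,3): N and (l;000)² cancel in I_A²/I_B².
A: Δ = 2!·0!·6!/9! = 1/252; Racah Σ t=0..0: t=0:+1/1440 = 1/1440; ⇒ 3j(1 4 3; 1 2 -3)² = 1/252, sgn +1
B: Δ = 2!·0!·6!/9! = 1/252; Racah Σ t=0..0: t=0:+1/240 = 1/240; ⇒ 3j(1 4 3; 1 1 -2)² = 1/84, sgn -1
I_A²/I_B² = (1/252)/(1/84) = 1/3

1/3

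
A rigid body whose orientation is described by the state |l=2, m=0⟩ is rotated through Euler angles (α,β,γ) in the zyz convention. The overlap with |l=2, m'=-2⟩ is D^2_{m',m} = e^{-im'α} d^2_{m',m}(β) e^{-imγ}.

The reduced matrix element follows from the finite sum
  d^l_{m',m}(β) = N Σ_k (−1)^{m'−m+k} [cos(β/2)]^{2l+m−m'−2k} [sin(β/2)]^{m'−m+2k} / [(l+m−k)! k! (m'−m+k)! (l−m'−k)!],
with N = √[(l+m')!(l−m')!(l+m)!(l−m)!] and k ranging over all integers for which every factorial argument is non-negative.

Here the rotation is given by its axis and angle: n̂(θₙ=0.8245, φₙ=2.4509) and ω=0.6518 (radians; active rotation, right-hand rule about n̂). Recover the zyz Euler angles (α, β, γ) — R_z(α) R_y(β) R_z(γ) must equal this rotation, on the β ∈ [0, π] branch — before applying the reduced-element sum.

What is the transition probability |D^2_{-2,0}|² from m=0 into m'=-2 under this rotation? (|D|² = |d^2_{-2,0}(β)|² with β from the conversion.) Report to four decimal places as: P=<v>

P=0.0164

Axis–angle → zyz. n̂ = (sinθₙcosφₙ, sinθₙsinφₙ, cosθₙ) = (-0.565931, +0.467743, +0.678924), ω = 0.6518.
R = I cosω + sinω [n̂]ₓ + (1−cosω) n̂n̂ᵀ gives
  R = [+0.860652, -0.466115, +0.204973; +0.357580, +0.839845, +0.408407; -0.362510, -0.278202, +0.889489]
β = atan2(√(R₁₃²+R₂₃²), R₃₃) = 0.474571; α = atan2(R₂₃, R₁₃) mod 2π = 1.105643; γ = atan2(R₃₂, −R₃₁) mod 2π = 5.628621
Split into d^2_{-2,0}(β=0.4746) × two z-phases.
Half-angle: c=0.971980, s=0.235065. N=√(1·24·2·2)=9.797959
The bounds max(0,m−m')=2 and min(l+m,l−m')=2 give 1 term
  k=2: (−1)^0·9.7980/(4)·0.9720^2·0.2351^2 = +0.127869
d^2_{-2,0}(0.4746) = +0.127869
|D^2_{-2,0}|² = |d^2_{-2,0}(β)|² = (+0.127869)² = 0.016351 (the z-rotation phases have unit modulus)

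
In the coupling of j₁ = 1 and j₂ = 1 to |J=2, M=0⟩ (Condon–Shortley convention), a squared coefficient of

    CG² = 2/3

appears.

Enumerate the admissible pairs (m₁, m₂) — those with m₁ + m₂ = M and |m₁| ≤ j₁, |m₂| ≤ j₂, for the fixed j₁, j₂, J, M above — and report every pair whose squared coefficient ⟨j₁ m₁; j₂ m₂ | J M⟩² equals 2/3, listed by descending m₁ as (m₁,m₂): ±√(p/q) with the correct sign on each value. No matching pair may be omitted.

Admissible pairs with m₁+m₂ = M = 0: (-1,1), (0,0), (1,-1)
  (m₁,m₂)=(1,-1): CG² = 1/6, CG = +√(1/6)
  (m₁,m₂)=(0,0): CG² = 2/3, CG = +√(2/3)   ← matches the target
  (m₁,m₂)=(-1,1): CG² = 1/6, CG = +√(1/6)
Pairs with CG² = 2/3: (0,0): +√(2/3)

(0,0): +√(2/3)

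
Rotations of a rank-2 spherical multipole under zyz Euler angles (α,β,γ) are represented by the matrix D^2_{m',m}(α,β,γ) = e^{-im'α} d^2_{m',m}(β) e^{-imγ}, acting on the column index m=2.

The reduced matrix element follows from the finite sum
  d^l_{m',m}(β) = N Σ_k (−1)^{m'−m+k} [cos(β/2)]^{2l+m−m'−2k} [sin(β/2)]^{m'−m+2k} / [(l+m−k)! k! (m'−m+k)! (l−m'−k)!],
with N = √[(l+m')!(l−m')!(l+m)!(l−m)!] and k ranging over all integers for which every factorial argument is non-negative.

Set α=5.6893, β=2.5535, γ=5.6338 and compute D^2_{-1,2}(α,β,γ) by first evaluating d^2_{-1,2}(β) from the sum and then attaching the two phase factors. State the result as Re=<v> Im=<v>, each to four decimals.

Re=0.3871 Im=0.3293

Split into d^2_{-1,2}(β=2.5535) × two z-phases.
c=cos(2.553500/2)=0.289827, s=sin(2.553500/2)=0.957079; N=√[1·6·24·1]=12.000000
k: max(0,(2)−(-1))=3 … min(2+(2),2−(-1))=3
  k=3: (−1)^0·12.0000/(6)·0.2898^1·0.9571^3 = +0.508174
d^2_{-1,2}(2.5535) = +0.508174
Phases: e^{-i·(-1)·5.6893}=+0.828773-0.559585i, e^{-i·(2)·5.6338}=+0.268683+0.963229i ⇒ D=+0.387069+0.329270i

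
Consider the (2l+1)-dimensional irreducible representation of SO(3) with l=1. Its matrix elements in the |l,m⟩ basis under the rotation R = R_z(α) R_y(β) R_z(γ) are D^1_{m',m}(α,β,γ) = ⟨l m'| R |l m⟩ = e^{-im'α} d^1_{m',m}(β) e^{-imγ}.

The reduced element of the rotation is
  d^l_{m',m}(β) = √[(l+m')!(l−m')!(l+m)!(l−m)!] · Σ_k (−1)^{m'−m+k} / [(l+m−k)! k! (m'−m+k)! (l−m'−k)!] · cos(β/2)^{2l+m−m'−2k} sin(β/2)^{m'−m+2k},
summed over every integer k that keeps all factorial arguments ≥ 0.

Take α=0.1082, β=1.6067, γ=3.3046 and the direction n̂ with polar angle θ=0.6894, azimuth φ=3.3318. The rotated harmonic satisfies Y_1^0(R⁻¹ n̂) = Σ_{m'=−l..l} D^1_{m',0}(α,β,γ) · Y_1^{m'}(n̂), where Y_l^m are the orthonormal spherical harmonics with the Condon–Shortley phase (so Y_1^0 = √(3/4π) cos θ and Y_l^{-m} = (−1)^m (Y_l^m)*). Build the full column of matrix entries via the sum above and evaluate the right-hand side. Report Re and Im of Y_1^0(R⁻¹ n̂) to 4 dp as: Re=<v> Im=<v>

Need the full column D^1_{m',0} for m'=−1..1 at α=0.1082, β=1.6067, γ=3.3046.
cos(β/2)=0.694300, sin(β/2)=0.719686
d^1_{-1,0}: single k=1 term ⇒ +0.706651;  D = +0.702519+0.076311i
d^1_{0,0}: k∈[0..1] ⇒ +0.482052 -0.517948 = -0.035896;  D = -0.035896+0.000000i
d^1_{1,0}: single k=0 term ⇒ -0.706651;  D = -0.702519+0.076311i
Y_1^{m'}(θ=0.6894,φ=3.3318) and Σ D·Y over m':
  (+0.7025+0.0763i)·(-0.2158+0.0415i)  (-0.0359+0.0000i)·(+0.3770+0.0000i)  (-0.7025+0.0763i)·(+0.2158+0.0415i)
Y_1^0(R⁻¹ n̂) = -0.323077+0.000000i

Re=-0.3231 Im=0.0000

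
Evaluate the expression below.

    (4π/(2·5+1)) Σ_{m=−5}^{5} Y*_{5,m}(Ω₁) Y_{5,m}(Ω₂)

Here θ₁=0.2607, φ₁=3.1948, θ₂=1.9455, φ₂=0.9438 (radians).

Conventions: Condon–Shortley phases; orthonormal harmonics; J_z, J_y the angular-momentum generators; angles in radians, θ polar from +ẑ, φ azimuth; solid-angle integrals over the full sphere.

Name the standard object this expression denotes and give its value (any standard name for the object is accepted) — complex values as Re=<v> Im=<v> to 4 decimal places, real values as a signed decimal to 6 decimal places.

Legendre polynomial (addition theorem), -0.079763

This sum is the spherical-harmonic addition theorem: it equals the Legendre polynomial P_l(cos γ) of the angle γ between the two directions.
Summing Y*_{l m}(θ₁,φ₁)·Y_{l m}(θ₂,φ₂) over m ∈ [−5, 5]; prefactor 4π/(2·5+1) = 1.142397:
  m=-5: (-0.000509-0.000139i) × (+0.002142+0.323955i) = +0.000044-0.000165i  (running Σ = +0.000044-0.000165i)
  m=-4: (+0.006118+0.001322i) × (+0.324699-0.238541i) = +0.002302-0.001030i  (running Σ = +0.002346-0.001196i)
  m=-3: (-0.043294-0.006970i) × (-0.054584-0.017496i) = +0.002241+0.001138i  (running Σ = +0.004587-0.000058i)
  m=-2: (+0.194795+0.020808i) × (-0.100100-0.305326i) = -0.013146-0.061559i  (running Σ = -0.008559-0.061616i)
  m=-1: (-0.513788-0.027363i) × (-0.087182+0.120330i) = +0.048086-0.059438i  (running Σ = +0.039527-0.121055i)
  m=0: (+0.514994-0.000000i) × (-0.289081+0.000000i) = -0.148875+0.000000i  (running Σ = -0.109348-0.121055i)
  m=1: (+0.513788-0.027363i) × (+0.087182+0.120330i) = +0.048086+0.059438i  (running Σ = -0.061262-0.061616i)
  m=2: (+0.194795-0.020808i) × (-0.100100+0.305326i) = -0.013146+0.061559i  (running Σ = -0.074408-0.000058i)
  m=3: (+0.043294-0.006970i) × (+0.054584-0.017496i) = +0.002241-0.001138i  (running Σ = -0.072167-0.001196i)
  m=4: (+0.006118-0.001322i) × (+0.324699+0.238541i) = +0.002302+0.001030i  (running Σ = -0.069865-0.000165i)
  m=5: (+0.000509-0.000139i) × (-0.002142+0.323955i) = +0.000044+0.000165i  (running Σ = -0.069821+0.000000i)
Σ over m = -0.069821+0.000000i; ×(4π/11) → -0.079763+0.000000i. Real part: -0.079763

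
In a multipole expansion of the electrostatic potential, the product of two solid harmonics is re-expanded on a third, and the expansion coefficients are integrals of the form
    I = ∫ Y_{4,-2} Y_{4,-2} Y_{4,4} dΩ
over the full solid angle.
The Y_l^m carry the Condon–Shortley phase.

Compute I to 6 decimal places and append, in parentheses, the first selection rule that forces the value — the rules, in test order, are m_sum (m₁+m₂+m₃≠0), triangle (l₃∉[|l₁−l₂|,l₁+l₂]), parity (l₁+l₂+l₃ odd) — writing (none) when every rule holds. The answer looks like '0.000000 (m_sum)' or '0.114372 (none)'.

0.190983 (none)

Checks pass: Σm=0; 12 even; l₃=4∈[0,8].
(2·4+1)(2·4+1)(2·4+1) = 729
Δ: 4! 4! 4! / 13! → 1/450450
sum: t=0:+1/13824 t=1:−1/216 t=2:+1/64 t=3:−1/216 t=4:+1/13824 = 5/768
3j²(4 4 4; 0 0 0) = Δ·Π!·Σ² = 18/1001  (sign +1)
sum: t=2:+1/2304 = 1/2304
3j²(4 4 4; -2 -2 4) = Δ·Π!·Σ² = 5/143  (sign +1)
combine: 4πI² = 729·18/1001·5/143 = 65610/143143
take √, sign +1: I = 0.19098314
No selection rule forces the value: the integral is nonzero (none).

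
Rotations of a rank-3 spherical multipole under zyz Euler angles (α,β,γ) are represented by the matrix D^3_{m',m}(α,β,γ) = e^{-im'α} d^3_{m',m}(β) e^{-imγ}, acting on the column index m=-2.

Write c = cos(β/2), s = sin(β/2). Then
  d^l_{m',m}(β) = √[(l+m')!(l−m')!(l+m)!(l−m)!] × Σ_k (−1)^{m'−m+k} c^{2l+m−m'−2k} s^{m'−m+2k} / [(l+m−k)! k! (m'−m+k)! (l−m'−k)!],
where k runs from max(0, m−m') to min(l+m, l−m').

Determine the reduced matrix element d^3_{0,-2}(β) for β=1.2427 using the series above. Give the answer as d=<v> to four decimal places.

d^3_{0,-2}(β=1.2427) via the finite sum:
With c≡cos(β/2)=0.813093 and s≡sin(β/2)=0.582133, N=[6·6·1·120]^{1/2}=65.726707
k∈{0,1} keeps every argument non-negative
  k=0: (−1)^2·65.7267/(12)·0.8131^4·0.5821^2 = +0.811273
  k=1: (−1)^3·65.7267/(12)·0.8131^2·0.5821^4 = -0.415845
d^3_{0,-2}(1.2427) = +0.811273 -0.415845 = +0.395428

d=0.3954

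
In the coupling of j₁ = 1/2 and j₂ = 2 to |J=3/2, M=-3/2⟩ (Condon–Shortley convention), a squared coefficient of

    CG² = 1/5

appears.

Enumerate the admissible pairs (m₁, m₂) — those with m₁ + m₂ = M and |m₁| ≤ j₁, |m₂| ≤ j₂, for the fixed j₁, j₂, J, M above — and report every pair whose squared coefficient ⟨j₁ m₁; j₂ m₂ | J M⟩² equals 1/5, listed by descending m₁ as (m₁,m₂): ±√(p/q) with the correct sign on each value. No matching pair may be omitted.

Admissible pairs with m₁+m₂ = M = -3/2: (-1/2,-1), (1/2,-2)
  (m₁,m₂)=(1/2,-2): CG² = 4/5, CG = +√(4/5)
  (m₁,m₂)=(-1/2,-1): CG² = 1/5, CG = −√(1/5)   ← matches the target
Pairs with CG² = 1/5: (-1/2,-1): −√(1/5)

(-1/2,-1): −√(1/5)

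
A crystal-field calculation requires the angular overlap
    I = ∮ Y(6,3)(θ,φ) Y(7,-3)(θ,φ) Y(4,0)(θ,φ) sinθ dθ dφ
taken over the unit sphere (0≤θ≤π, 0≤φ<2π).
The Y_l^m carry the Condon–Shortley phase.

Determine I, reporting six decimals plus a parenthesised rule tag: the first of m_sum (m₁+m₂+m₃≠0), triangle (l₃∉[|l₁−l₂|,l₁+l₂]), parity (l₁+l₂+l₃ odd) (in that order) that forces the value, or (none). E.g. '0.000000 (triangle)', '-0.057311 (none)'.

l₁+l₂+l₃=17 is odd: 3j(l;000)=0 ⇒ I=0

0.000000 (parity)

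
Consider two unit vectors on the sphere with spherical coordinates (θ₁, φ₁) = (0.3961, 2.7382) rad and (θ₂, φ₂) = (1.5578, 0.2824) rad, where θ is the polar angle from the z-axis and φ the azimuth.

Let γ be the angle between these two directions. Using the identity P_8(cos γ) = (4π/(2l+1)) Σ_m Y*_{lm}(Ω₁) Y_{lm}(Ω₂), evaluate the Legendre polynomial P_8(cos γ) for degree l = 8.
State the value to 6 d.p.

-0.219530

Expand P_8 via completeness: Σ_{m} conj(Y_{8,m}) at Ω₁ times Y_{8,m} at Ω₂ —
  [-8]  conj(Y_{8,-8})(Ω₁) = -0.000252+0.000022i ; Y_{8,-8}(Ω₂) = -0.327234-0.397777i ; Δ = +0.000091+0.000093i
  [-7]  conj(Y_{8,-7})(Ω₁) = +0.002299+0.000757i ; Y_{8,-7}(Ω₂) = -0.010576-0.024601i ; Δ = -0.000006-0.000065i
  [-6]  conj(Y_{8,-6})(Ω₁) = -0.010972-0.009648i ; Y_{8,-6}(Ω₂) = +0.046267+0.372409i ; Δ = +0.003085-0.004533i
  [-5]  conj(Y_{8,-5})(Ω₁) = +0.027032+0.056512i ; Y_{8,-5}(Ω₂) = -0.005007+0.031265i ; Δ = -0.001902+0.000562i
  [-4]  conj(Y_{8,-4})(Ω₁) = -0.008321-0.194417i ; Y_{8,-4}(Ω₂) = +0.143775-0.304452i ; Δ = -0.060387-0.025419i
  [-3]  conj(Y_{8,-3})(Ω₁) = -0.148993+0.395094i ; Y_{8,-3}(Ω₂) = +0.022508-0.025478i ; Δ = +0.006712+0.012689i
  [-2]  conj(Y_{8,-2})(Ω₁) = +0.387533-0.404474i ; Y_{8,-2}(Ω₂) = -0.270892+0.171652i ; Δ = -0.035551+0.176090i
  [-1]  conj(Y_{8,-1})(Ω₁) = -0.211876+0.090428i ; Y_{8,-1}(Ω₂) = -0.033617+0.009754i ; Δ = +0.006241-0.005107i
  [+0]  conj(Y_{8,0})(Ω₁) = -0.422491-0.000000i ; Y_{8,0}(Ω₂) = +0.316105+0.000000i ; Δ = -0.133551-0.000000i
  [+1]  conj(Y_{8,1})(Ω₁) = +0.211876+0.090428i ; Y_{8,1}(Ω₂) = +0.033617+0.009754i ; Δ = +0.006241+0.005107i
  [+2]  conj(Y_{8,2})(Ω₁) = +0.387533+0.404474i ; Y_{8,2}(Ω₂) = -0.270892-0.171652i ; Δ = -0.035551-0.176090i
  [+3]  conj(Y_{8,3})(Ω₁) = +0.148993+0.395094i ; Y_{8,3}(Ω₂) = -0.022508-0.025478i ; Δ = +0.006712-0.012689i
  [+4]  conj(Y_{8,4})(Ω₁) = -0.008321+0.194417i ; Y_{8,4}(Ω₂) = +0.143775+0.304452i ; Δ = -0.060387+0.025419i
  [+5]  conj(Y_{8,5})(Ω₁) = -0.027032+0.056512i ; Y_{8,5}(Ω₂) = +0.005007+0.031265i ; Δ = -0.001902-0.000562i
  [+6]  conj(Y_{8,6})(Ω₁) = -0.010972+0.009648i ; Y_{8,6}(Ω₂) = +0.046267-0.372409i ; Δ = +0.003085+0.004533i
  [+7]  conj(Y_{8,7})(Ω₁) = -0.002299+0.000757i ; Y_{8,7}(Ω₂) = +0.010576-0.024601i ; Δ = -0.000006+0.000065i
  [+8]  conj(Y_{8,8})(Ω₁) = -0.000252-0.000022i ; Y_{8,8}(Ω₂) = -0.327234+0.397777i ; Δ = +0.000091-0.000093i
Accumulated sum -0.296984+0.000000i; after 4π/(2l+1) scaling, -0.219530+0.000000i ⇒ P_8 = -0.219530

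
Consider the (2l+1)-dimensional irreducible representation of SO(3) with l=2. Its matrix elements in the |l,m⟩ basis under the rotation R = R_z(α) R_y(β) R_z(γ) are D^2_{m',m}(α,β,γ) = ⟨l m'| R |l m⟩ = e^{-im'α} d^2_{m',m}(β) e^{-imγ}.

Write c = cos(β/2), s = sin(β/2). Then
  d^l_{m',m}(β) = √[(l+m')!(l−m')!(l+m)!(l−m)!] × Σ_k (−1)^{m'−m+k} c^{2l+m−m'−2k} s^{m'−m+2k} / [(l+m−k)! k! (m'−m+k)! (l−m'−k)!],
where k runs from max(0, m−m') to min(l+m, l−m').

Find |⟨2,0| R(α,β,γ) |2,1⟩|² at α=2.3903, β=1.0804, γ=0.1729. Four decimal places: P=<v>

First d^2_{0,1}(β=1.0804), then the phase factors e^{-i(0)α} and e^{-i(1)γ}:
With c≡cos(β/2)=0.857606 and s≡sin(β/2)=0.514308, N=[2·2·6·1]^{1/2}=4.898979
Admissible k: 1..2 (factorial args all ≥0)
  k=1: (−1)^0·4.8990/(2)·0.8576^3·0.5143^1 = +0.794624
  k=2: (−1)^1·4.8990/(2)·0.8576^1·0.5143^3 = -0.285780
d^2_{0,1}(1.0804) = +0.794624 -0.285780 = +0.508844
|D^2_{0,1}|² = |d^2_{0,1}(β)|² = (+0.508844)² = 0.258922 (the z-rotation phases have unit modulus)

P=0.2589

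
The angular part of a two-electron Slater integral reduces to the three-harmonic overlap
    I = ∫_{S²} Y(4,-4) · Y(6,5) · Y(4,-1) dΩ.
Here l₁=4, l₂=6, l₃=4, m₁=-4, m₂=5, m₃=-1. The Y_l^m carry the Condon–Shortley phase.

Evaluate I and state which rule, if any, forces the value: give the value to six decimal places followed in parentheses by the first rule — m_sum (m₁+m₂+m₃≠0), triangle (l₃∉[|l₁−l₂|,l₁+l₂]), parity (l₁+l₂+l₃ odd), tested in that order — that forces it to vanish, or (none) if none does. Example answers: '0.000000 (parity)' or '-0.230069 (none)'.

Rules hold: Σm=0, L=14 even, 2≤4≤10.
N = 9·13·9 = 1053
Δ = 6!·2!·6!/15! = 1/1261260
Racah Σ t=2..4: t=2:+1/4608 t=3:−1/1296 t=4:+1/4608 = -7/20736
⇒ 3j(4 6 4; 0 0 0)² = 20/1287, sgn -1
Racah Σ t=6..6: t=6:+1/172800 = 1/172800
⇒ 3j(4 6 4; -4 5 -1)² = 2/65, sgn -1
4πI² = N·(3j₀)²·(3jₘ)² = 72/143
I = +1·√(0.503497/4π) = 0.20016738
No selection rule forces the value: the integral is nonzero (none).

0.200167 (none)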